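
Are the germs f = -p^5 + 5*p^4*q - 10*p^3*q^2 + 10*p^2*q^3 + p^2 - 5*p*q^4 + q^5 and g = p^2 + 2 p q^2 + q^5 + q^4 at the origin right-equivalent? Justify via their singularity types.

The Hessian of f at 0 has rank 1. Corank 1: A-series; mu = 4 gives A_4. The Hessian of g at 0 has rank 1. Corank 1: A-series; mu = 4 gives A_4. Both have type A_4, hence right-equivalent.

Yes.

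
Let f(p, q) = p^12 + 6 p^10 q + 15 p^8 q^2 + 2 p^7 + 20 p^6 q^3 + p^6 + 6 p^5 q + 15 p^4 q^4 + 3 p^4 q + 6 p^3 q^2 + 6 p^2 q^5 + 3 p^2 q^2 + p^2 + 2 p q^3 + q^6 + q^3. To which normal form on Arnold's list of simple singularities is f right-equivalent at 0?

The Hessian of f at 0 has rank 1. Corank 1: A-series; mu = 2 gives A_2.

A_2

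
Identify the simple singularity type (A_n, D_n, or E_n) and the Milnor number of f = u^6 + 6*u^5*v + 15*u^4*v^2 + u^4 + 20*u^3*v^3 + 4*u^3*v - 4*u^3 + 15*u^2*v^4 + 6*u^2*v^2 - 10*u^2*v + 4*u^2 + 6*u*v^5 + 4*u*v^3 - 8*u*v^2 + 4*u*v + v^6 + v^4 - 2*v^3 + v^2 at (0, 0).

Type A_5, Milnor number mu = 5.

The Hessian of f at 0 is [[8, 4], [4, 2]] with rank 1, so corank 1. A Groebner basis of the Jacobian ideal J(f) in C{u,v} is {u*v^2 + 28*u*v - 48*u + 20*v^2 - 24*v, -40*u*v + 64*u + v^3 - 28*v^2 + 32*v, u^2 + 2*u*v - 2*u + v^2 - v}; counting standard monomials gives mu = 5. Corank 1: A-series; mu = 5 gives A_5.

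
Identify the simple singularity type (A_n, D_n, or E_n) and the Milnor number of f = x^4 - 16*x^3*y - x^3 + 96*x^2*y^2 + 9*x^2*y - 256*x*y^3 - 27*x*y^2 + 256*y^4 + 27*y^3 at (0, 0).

Type E6, Milnor number mu = 6.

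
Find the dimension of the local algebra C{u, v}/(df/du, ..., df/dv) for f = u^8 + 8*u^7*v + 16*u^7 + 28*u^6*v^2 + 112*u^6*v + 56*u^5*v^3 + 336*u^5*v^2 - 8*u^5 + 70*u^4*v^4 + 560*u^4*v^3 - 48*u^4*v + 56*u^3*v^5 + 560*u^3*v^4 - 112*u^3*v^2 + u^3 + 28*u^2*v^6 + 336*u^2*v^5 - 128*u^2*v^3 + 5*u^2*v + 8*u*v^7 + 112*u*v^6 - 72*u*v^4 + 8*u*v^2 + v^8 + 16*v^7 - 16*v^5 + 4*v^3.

The Hessian of f at 0 has rank 0. Corank 2; j^3 = (u + v)*(u + 2*v)^2 has shape L^2 M (L != M), so D-series; mu = 9 gives D_9.

9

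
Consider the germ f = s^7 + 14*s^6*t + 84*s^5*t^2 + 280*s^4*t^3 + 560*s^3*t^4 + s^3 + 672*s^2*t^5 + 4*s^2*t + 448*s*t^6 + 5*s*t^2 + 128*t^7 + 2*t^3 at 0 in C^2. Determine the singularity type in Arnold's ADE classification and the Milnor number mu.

The Hessian of f at 0 is [[0, 0], [0, 0]] with rank 0, so corank 2. A Groebner basis of the Jacobian ideal J(f) in C{s,t} is {-s*t/7 + t^6 - t^2/7, s*t^2 + t^3, s^2 + 3*s*t + 2*t^2}; counting standard monomials gives mu = 8. Corank 2; j^3 = (s + t)^2*(s + 2*t) has shape L^2 M (L != M), so D-series; mu = 8 gives D_8.

Type D_8, Milnor number mu = 8.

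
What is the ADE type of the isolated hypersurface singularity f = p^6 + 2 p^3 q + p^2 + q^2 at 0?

The Hessian of f at 0 is [[2, 0], [0, 2]] with rank 2, so corank 0. A Groebner basis of the Jacobian ideal J(f) in C{p,q} is {p, q}; counting standard monomials gives mu = 1. Corank 0: nondegenerate Morse point, so A_1.

A_1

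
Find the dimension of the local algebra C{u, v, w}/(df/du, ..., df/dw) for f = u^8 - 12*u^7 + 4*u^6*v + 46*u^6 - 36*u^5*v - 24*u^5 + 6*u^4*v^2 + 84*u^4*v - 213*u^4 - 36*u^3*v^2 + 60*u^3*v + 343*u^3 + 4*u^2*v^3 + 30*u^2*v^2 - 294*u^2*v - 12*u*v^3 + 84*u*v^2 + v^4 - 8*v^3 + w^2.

The Hessian of f at 0 has rank 1. Corank 2; j^3 = (7*u - 2*v)^3 is a perfect cube, so E-series; the 4-jet and mu = 6 give E_6.

6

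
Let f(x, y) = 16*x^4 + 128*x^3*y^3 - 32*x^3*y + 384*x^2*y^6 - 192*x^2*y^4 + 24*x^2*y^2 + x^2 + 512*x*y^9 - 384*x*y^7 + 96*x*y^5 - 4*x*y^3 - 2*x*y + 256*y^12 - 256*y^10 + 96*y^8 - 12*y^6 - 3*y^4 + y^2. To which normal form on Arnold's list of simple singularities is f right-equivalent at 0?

A_3

The Hessian of f at 0 is [[2, -2], [-2, 2]] with rank 1, so corank 1. A Groebner basis of the Jacobian ideal J(f) in C{x,y} is {y^3, x - y}; counting standard monomials gives mu = 3. Corank 1: A-series; mu = 3 gives A_3.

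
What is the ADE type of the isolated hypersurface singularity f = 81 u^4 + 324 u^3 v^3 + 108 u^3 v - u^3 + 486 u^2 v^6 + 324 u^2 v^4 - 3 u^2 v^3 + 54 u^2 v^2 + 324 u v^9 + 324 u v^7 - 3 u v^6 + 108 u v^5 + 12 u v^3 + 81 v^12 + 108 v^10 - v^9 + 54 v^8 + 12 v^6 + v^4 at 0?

E6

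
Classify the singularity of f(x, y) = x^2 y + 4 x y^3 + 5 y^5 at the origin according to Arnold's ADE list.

The Hessian of f at 0 has rank 0. Corank 2; j^3 = x^2*y has shape L^2 M (L != M), so D-series; mu = 6 gives D_6.

D6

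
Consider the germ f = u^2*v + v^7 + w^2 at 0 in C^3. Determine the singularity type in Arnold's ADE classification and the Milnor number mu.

Type D_8, Milnor number mu = 8.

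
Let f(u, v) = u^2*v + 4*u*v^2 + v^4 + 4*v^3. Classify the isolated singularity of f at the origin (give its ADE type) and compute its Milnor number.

The Hessian of f at 0 has rank 0. Corank 2; j^3 = v*(u + 2*v)^2 has shape L^2 M (L != M), so D-series; mu = 5 gives D_5.

Type D_5, Milnor number mu = 5.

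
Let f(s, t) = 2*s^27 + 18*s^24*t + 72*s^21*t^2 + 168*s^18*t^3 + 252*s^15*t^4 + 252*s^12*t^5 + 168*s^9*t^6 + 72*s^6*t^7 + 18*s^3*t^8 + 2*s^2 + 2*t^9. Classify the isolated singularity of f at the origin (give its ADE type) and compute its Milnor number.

Type A_{8}, Milnor number mu = 8.

The Hessian of f at 0 has rank 1. Corank 1: A-series; mu = 8 gives A_8.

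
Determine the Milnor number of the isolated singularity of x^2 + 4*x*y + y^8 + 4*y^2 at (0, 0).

7

The Hessian of f at 0 has rank 1. Corank 1: A-series; mu = 7 gives A_7.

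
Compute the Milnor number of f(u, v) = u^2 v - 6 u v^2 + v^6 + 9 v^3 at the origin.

7

The Hessian of f at 0 has rank 0. Corank 2; j^3 = v*(u - 3*v)^2 has shape L^2 M (L != M), so D-series; mu = 7 gives D_7.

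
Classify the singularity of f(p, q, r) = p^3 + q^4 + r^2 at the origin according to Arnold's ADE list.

The Hessian of f at 0 is [[0, 0, 0], [0, 0, 0], [0, 0, 2]] with rank 1, so corank 2. A Groebner basis of the Jacobian ideal J(f) in C{p,q,r} is {q^3, p^2, r}; counting standard monomials gives mu = 6. Corank 2; j^3 = p^3 is a perfect cube, so E-series; the 4-jet and mu = 6 give E_6.

E_6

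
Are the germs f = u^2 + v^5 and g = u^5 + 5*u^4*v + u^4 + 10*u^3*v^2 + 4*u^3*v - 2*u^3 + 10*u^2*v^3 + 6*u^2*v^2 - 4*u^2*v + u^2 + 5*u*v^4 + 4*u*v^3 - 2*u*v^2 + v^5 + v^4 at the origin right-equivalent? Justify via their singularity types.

Yes.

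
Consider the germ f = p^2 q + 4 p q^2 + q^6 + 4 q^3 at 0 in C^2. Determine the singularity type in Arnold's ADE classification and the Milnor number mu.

The Hessian of f at 0 has rank 0. Corank 2; j^3 = q*(p + 2*q)^2 has shape L^2 M (L != M), so D-series; mu = 7 gives D_7.

Type D_{7}, Milnor number mu = 7.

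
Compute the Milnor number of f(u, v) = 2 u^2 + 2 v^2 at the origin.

1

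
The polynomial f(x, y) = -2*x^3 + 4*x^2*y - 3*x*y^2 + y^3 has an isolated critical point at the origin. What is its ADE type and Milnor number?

The Hessian of f at 0 is [[0, 0], [0, 0]] with rank 0, so corank 2. A Groebner basis of the Jacobian ideal J(f) in C{x,y} is {y^3, x^2 - 3*y^2/2, x*y - 3*y^2/2}; counting standard monomials gives mu = 4. Corank 2; j^3 = -(x - y)*(2*x^2 - 2*x*y + y^2) splits into three distinct lines over C (the quadratic factor has nonzero discriminant), so D_4.

Type D4, Milnor number mu = 4.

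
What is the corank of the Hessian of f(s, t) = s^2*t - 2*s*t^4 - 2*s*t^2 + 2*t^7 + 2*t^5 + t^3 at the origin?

Hessian at 0 has rank 0.

2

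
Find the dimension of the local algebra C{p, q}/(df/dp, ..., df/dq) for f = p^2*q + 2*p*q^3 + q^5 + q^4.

The Hessian of f at 0 has rank 0. Corank 2; j^3 = p^2*q has shape L^2 M (L != M), so D-series; mu = 5 gives D_5.

5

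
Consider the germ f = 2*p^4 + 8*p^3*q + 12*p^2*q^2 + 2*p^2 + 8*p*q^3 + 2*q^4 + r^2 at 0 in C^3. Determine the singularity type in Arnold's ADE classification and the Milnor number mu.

The Hessian of f at 0 has rank 2. Corank 1: A-series; mu = 3 gives A_3.

Type A_3, Milnor number mu = 3.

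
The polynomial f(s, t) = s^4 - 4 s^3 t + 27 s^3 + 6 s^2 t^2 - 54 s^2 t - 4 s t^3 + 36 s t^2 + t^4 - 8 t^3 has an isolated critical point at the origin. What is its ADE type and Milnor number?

Type E_6, Milnor number mu = 6.

The Hessian of f at 0 is [[0, 0], [0, 0]] with rank 0, so corank 2. A Groebner basis of the Jacobian ideal J(f) in C{s,t} is {t^4, s*t^2 - 7*t^3/9, s^2 - 4*s*t/3 + 4*t^2/9}; counting standard monomials gives mu = 6. Corank 2; j^3 = (3*s - 2*t)^3 is a perfect cube, so E-series; the 4-jet and mu = 6 give E_6.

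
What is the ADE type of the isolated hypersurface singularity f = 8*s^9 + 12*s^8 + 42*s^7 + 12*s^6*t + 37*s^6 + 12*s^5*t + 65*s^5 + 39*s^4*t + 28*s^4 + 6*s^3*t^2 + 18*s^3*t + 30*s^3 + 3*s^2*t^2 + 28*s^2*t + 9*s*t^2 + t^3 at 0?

D_4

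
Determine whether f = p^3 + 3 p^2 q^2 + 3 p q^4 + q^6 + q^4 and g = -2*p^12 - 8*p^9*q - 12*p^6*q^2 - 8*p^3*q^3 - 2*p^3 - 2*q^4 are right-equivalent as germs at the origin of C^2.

Yes.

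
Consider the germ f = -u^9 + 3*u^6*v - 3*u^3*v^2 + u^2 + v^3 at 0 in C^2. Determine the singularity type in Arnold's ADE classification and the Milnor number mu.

Type A_2, Milnor number mu = 2.

The Hessian of f at 0 has rank 1. Corank 1: A-series; mu = 2 gives A_2.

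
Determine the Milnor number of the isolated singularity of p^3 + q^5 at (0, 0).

8

The Hessian of f at 0 has rank 0. Corank 2; j^3 = p^3 is a perfect cube, so E-series; the 5-jet and mu = 8 give E_8.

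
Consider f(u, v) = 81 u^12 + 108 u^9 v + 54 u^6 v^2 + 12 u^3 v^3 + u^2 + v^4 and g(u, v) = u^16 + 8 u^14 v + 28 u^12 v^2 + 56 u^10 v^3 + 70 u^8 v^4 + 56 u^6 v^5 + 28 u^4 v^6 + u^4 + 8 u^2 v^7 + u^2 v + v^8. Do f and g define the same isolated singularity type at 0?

No.

The Hessian of f at 0 is [[2, 0], [0, 0]] with rank 1, so corank 1. A Groebner basis of the Jacobian ideal J(f) in C{u,v} is {v^3, u}; counting standard monomials gives mu = 3. Corank 1: A-series; mu = 3 gives A_3. The Hessian of g at 0 is [[0, 0], [0, 0]] with rank 0, so corank 2. A Groebner basis of the Jacobian ideal J(g) in C{u,v} is {u^2/8 + v^7, u^3, u*v}; counting standard monomials gives mu = 9. Corank 2; j^3 = u^2*v has shape L^2 M (L != M), so D-series; mu = 9 gives D_9. f is A_3 but g is D_9, hence not right-equivalent.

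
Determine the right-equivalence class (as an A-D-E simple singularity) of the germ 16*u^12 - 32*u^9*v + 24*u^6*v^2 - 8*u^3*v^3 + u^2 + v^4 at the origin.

A_3

The Hessian of f at 0 has rank 1. Corank 1: A-series; mu = 3 gives A_3.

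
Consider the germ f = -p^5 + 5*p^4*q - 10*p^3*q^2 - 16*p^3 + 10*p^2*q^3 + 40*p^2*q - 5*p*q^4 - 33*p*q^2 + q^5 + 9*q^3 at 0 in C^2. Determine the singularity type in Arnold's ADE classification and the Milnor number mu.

Type D6, Milnor number mu = 6.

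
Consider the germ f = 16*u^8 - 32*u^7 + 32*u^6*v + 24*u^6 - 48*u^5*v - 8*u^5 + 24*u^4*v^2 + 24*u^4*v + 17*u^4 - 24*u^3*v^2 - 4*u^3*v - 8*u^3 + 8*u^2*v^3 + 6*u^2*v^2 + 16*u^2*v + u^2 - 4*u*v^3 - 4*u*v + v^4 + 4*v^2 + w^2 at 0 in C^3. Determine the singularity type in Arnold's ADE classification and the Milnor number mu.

The Hessian of f at 0 is [[2, -4, 0], [-4, 8, 0], [0, 0, 2]] with rank 2, so corank 1. A Groebner basis of the Jacobian ideal J(f) in C{u,v,w} is {u^2 - u/4 + v/2, u*v - u/8 + v/4, -u/16 + v^2 + v/8, w}; counting standard monomials gives mu = 3. Corank 1: A-series; mu = 3 gives A_3.

Type A3, Milnor number mu = 3.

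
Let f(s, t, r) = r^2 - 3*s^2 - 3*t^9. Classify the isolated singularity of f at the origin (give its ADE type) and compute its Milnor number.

Type A_{8}, Milnor number mu = 8.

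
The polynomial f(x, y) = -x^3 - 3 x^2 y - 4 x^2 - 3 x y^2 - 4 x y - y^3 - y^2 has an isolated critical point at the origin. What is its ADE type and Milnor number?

Type A2, Milnor number mu = 2.

The Hessian of f at 0 has rank 1. Corank 1: A-series; mu = 2 gives A_2.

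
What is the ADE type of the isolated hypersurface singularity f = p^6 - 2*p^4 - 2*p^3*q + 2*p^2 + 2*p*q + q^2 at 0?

A_1

The Hessian of f at 0 has rank 2. Corank 0: nondegenerate Morse point, so A_1.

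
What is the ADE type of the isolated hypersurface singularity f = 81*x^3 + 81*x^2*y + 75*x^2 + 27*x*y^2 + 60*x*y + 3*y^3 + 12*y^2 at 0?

A_{2}

The Hessian of f at 0 has rank 1. Corank 1: A-series; mu = 2 gives A_2.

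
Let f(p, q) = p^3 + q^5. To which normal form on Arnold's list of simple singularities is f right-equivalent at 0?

The Hessian of f at 0 has rank 0. Corank 2; j^3 = p^3 is a perfect cube, so E-series; the 5-jet and mu = 8 give E_8.

E_8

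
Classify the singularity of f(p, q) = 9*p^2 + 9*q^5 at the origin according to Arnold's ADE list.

The Hessian of f at 0 has rank 1. Corank 1: A-series; mu = 4 gives A_4.

A_{4}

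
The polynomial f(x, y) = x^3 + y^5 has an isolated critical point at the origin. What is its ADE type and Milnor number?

Type E_8, Milnor number mu = 8.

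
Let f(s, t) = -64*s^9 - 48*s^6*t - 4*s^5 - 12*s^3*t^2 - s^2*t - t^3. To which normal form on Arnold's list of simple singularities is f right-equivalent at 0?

D_4

The Hessian of f at 0 has rank 0. Corank 2; j^3 = -t*(s^2 + t^2) splits into three distinct lines over C (the quadratic factor has nonzero discriminant), so D_4.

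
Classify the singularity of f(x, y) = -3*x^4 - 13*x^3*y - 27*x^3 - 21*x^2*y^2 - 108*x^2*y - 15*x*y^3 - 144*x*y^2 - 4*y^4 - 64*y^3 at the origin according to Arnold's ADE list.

The Hessian of f at 0 is [[0, 0], [0, 0]] with rank 0, so corank 2. A Groebner basis of the Jacobian ideal J(f) in C{x,y} is {19683*x^2 + 52488*x*y + y^4 - 27*y^3 + 34992*y^2, x^3 + 756*x^2 + 2016*x*y + 4*y^3/3 + 1344*y^2, x^2*y - 405*x^2 - 1080*x*y - 11*y^3/9 - 720*y^2, 162*x^2 + x*y^2 + 432*x*y + 10*y^3/9 + 288*y^2}; counting standard monomials gives mu = 7. Corank 2; j^3 = -(3*x + 4*y)^3 is a perfect cube, so E-series; the 4-jet and mu = 7 give E_7.

E7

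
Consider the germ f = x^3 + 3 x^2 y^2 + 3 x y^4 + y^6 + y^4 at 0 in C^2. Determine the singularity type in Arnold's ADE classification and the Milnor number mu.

Type E_{6}, Milnor number mu = 6.

The Hessian of f at 0 has rank 0. Corank 2; j^3 = x^3 is a perfect cube, so E-series; the 4-jet and mu = 6 give E_6.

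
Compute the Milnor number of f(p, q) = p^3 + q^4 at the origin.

The Hessian of f at 0 has rank 0. Corank 2; j^3 = p^3 is a perfect cube, so E-series; the 4-jet and mu = 6 give E_6.

6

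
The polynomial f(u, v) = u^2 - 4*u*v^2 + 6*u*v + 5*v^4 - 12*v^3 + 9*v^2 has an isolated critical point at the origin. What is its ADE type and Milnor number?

The Hessian of f at 0 has rank 1. Corank 1: A-series; mu = 3 gives A_3.

Type A_{3}, Milnor number mu = 3.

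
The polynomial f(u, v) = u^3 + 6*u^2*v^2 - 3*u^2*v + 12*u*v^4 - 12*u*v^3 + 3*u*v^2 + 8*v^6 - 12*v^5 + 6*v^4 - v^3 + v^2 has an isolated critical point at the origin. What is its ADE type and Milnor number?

The Hessian of f at 0 has rank 1. Corank 1: A-series; mu = 2 gives A_2.

Type A2, Milnor number mu = 2.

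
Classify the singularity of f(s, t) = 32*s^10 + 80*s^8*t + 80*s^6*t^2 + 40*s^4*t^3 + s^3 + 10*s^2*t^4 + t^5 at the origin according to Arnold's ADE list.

The Hessian of f at 0 has rank 0. Corank 2; j^3 = s^3 is a perfect cube, so E-series; the 5-jet and mu = 8 give E_8.

E_{8}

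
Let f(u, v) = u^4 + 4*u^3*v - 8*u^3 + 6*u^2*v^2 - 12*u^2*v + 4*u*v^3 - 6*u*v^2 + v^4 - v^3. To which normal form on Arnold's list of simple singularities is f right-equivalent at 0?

E6

The Hessian of f at 0 has rank 0. Corank 2; j^3 = -(2*u + v)^3 is a perfect cube, so E-series; the 4-jet and mu = 6 give E_6.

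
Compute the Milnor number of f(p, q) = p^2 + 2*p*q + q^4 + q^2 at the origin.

3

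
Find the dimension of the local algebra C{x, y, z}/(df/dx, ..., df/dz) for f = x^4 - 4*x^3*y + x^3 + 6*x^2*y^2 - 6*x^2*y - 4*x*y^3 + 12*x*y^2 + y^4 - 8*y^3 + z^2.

The Hessian of f at 0 has rank 1. Corank 2; j^3 = (x - 2*y)^3 is a perfect cube, so E-series; the 4-jet and mu = 6 give E_6.

6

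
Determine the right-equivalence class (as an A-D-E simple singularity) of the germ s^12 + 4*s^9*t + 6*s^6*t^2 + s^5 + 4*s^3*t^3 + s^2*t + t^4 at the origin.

D_{5}

The Hessian of f at 0 is [[0, 0], [0, 0]] with rank 0, so corank 2. A Groebner basis of the Jacobian ideal J(f) in C{s,t} is {s^3, s^2/4 + t^3, s*t}; counting standard monomials gives mu = 5. Corank 2; j^3 = s^2*t has shape L^2 M (L != M), so D-series; mu = 5 gives D_5.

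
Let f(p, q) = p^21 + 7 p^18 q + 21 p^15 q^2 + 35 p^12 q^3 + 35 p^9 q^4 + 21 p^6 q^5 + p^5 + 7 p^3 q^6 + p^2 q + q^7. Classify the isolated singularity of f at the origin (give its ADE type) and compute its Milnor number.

The Hessian of f at 0 has rank 0. Corank 2; j^3 = p^2*q has shape L^2 M (L != M), so D-series; mu = 8 gives D_8.

Type D8, Milnor number mu = 8.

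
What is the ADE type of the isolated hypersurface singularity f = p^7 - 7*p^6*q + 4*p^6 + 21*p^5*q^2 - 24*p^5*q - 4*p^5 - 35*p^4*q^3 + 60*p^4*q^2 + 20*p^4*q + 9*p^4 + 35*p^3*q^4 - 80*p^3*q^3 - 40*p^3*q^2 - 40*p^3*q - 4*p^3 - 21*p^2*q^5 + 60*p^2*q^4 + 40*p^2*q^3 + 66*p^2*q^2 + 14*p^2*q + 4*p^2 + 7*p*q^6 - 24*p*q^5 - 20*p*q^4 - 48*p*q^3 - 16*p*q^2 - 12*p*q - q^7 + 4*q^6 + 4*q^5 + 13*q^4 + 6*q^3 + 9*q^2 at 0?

The Hessian of f at 0 is [[8, -12], [-12, 18]] with rank 1, so corank 1. A Groebner basis of the Jacobian ideal J(f) in C{p,q} is {p^3 + 657*p^2/16 - 279*p*q/2 + 171*p/8 + 1827*q^2/16 - 513*q/16, p^2*q + 277*p^2/8 - 115*p*q + 55*p/4 + 743*q^2/8 - 165*q/8, 453*p^2/16 + p*q^2 - 185*p*q/2 + 71*p/8 + 1183*q^2/16 - 213*q/16, 181*p^2/8 - 73*p*q + 23*p/4 + q^3 + 463*q^2/8 - 69*q/8}; counting standard monomials gives mu = 6. Corank 1: A-series; mu = 6 gives A_6.

A_6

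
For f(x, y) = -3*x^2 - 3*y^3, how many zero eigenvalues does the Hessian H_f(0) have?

Hessian at 0 has rank 1.

1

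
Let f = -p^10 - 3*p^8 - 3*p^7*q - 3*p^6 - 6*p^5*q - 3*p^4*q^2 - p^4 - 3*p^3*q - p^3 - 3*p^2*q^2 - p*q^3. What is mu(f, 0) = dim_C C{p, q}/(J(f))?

7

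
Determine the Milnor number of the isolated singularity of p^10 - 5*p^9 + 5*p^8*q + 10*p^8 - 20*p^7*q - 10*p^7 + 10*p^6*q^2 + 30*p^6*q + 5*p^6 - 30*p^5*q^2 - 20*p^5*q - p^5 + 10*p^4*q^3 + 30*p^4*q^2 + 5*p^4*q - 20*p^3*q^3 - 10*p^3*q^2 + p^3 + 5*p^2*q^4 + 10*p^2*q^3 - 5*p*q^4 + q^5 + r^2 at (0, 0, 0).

8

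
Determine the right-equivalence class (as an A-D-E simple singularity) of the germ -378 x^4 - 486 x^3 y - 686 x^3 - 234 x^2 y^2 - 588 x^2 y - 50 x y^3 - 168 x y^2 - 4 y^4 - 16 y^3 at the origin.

The Hessian of f at 0 is [[0, 0], [0, 0]] with rank 0, so corank 2. A Groebner basis of the Jacobian ideal J(f) in C{x,y} is {5764801*x^2/3 + 3294172*x*y/3 + y^4 + 343*y^3/9 + 470596*y^2/3, x^3 + 1274*x^2/3 + 728*x*y/3 + 2*y^3/63 + 104*y^2/3, x^2*y - 8575*x^2/9 - 4900*x*y/9 - 19*y^3/189 - 700*y^2/9, 4802*x^2/3 + x*y^2 + 2744*x*y/3 + 20*y^3/63 + 392*y^2/3}; counting standard monomials gives mu = 7. Corank 2; j^3 = -2*(7*x + 2*y)^3 is a perfect cube, so E-series; the 4-jet and mu = 7 give E_7.

E7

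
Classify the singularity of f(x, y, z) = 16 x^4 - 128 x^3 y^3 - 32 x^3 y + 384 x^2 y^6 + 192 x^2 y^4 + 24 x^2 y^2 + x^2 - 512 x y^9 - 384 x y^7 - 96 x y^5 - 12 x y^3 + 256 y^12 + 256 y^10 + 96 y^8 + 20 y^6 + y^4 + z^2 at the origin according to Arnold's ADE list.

The Hessian of f at 0 has rank 2. Corank 1: A-series; mu = 3 gives A_3.

A_3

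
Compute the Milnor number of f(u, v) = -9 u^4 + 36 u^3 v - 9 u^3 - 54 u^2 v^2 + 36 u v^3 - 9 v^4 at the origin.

The Hessian of f at 0 is [[0, 0], [0, 0]] with rank 0, so corank 2. A Groebner basis of the Jacobian ideal J(f) in C{u,v} is {v^4, u*v^2 - v^3/3, u^2}; counting standard monomials gives mu = 6. Corank 2; j^3 = -9*u^3 is a perfect cube, so E-series; the 4-jet and mu = 6 give E_6.

6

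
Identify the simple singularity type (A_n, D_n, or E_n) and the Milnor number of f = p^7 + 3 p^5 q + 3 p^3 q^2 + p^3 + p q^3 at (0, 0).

Type E_7, Milnor number mu = 7.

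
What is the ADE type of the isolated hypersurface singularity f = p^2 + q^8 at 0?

The Hessian of f at 0 has rank 1. Corank 1: A-series; mu = 7 gives A_7.

A_{7}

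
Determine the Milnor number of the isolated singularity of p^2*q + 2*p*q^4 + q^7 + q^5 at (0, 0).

6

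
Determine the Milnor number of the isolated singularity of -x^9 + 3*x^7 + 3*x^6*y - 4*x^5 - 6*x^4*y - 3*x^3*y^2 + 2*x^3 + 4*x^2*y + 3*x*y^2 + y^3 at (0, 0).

The Hessian of f at 0 has rank 0. Corank 2; j^3 = (x + y)*(2*x^2 + 2*x*y + y^2) splits into three distinct lines over C (the quadratic factor has nonzero discriminant), so D_4.

4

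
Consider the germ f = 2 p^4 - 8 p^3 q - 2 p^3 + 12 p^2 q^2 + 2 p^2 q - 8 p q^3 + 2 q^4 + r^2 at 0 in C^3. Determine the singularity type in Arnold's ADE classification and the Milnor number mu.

Type D_{5}, Milnor number mu = 5.

The Hessian of f at 0 is [[0, 0, 0], [0, 0, 0], [0, 0, 2]] with rank 1, so corank 2. A Groebner basis of the Jacobian ideal J(f) in C{p,q,r} is {p*q^2, p*q/4 + q^3, p^2 - p*q, r}; counting standard monomials gives mu = 5. Corank 2; j^3 = -2*p^2*(p - q) has shape L^2 M (L != M), so D-series; mu = 5 gives D_5.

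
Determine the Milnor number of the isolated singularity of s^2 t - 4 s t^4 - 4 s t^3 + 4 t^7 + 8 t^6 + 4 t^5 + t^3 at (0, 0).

4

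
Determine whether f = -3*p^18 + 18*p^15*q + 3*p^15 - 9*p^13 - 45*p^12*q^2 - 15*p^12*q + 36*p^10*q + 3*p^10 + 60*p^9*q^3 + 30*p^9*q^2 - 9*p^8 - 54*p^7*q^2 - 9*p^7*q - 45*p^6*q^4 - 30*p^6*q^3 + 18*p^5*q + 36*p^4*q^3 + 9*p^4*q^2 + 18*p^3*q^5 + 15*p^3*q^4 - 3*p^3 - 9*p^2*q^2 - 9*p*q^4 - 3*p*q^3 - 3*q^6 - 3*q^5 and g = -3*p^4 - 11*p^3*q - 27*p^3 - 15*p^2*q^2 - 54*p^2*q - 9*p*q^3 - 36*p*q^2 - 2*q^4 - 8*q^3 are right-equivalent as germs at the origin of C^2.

Yes.

The Hessian of f at 0 has rank 0. Corank 2; j^3 = -3*p^3 is a perfect cube, so E-series; the 4-jet and mu = 7 give E_7. The Hessian of g at 0 has rank 0. Corank 2; j^3 = -(3*p + 2*q)^3 is a perfect cube, so E-series; the 4-jet and mu = 7 give E_7. Both have type E_7, hence right-equivalent.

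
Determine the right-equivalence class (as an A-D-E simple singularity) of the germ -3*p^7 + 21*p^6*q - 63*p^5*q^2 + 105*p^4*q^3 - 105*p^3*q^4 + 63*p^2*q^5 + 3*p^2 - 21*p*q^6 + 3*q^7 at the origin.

A_6

The Hessian of f at 0 has rank 1. Corank 1: A-series; mu = 6 gives A_6.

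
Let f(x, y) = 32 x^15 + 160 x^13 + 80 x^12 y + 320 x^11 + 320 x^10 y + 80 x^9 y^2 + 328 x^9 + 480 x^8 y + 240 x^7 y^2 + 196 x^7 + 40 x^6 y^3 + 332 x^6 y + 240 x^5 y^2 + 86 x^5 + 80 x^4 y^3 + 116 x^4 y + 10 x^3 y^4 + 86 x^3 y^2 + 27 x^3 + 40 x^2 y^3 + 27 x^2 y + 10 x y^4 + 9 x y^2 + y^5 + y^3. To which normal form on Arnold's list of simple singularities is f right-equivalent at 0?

E_8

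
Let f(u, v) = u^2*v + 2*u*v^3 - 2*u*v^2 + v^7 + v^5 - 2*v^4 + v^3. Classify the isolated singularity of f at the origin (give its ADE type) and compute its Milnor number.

Type D_{8}, Milnor number mu = 8.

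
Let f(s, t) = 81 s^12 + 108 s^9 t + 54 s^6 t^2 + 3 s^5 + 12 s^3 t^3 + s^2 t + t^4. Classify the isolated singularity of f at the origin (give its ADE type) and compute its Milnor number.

Type D_{5}, Milnor number mu = 5.

The Hessian of f at 0 has rank 0. Corank 2; j^3 = s^2*t has shape L^2 M (L != M), so D-series; mu = 5 gives D_5.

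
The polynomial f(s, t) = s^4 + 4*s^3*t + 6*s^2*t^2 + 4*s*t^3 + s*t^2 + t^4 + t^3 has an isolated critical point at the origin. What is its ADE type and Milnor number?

Type D5, Milnor number mu = 5.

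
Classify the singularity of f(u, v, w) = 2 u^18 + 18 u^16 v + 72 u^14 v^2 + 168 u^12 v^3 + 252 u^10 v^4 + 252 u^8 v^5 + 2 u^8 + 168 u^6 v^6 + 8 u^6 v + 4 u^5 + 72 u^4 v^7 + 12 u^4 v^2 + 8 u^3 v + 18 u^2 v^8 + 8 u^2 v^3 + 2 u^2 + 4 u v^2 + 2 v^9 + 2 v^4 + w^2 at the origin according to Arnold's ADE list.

A_8

The Hessian of f at 0 has rank 2. Corank 1: A-series; mu = 8 gives A_8.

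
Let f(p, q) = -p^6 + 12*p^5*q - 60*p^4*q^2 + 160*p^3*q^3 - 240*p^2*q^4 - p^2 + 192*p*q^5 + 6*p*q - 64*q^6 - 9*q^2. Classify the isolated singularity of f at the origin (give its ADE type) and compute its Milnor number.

The Hessian of f at 0 has rank 1. Corank 1: A-series; mu = 5 gives A_5.

Type A_5, Milnor number mu = 5.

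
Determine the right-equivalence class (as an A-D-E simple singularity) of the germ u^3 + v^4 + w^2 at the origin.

E_6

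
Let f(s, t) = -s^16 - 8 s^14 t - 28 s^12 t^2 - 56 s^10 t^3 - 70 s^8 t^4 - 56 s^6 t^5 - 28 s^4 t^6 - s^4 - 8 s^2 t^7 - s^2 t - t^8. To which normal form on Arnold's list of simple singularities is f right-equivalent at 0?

D_{9}

The Hessian of f at 0 has rank 0. Corank 2; j^3 = -s^2*t has shape L^2 M (L != M), so D-series; mu = 9 gives D_9.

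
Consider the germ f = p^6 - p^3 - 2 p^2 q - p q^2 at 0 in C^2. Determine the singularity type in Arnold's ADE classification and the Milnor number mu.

The Hessian of f at 0 is [[0, 0], [0, 0]] with rank 0, so corank 2. A Groebner basis of the Jacobian ideal J(f) in C{p,q} is {p*q/6 + q^5 + q^2/6, p*q^2 + q^3, p^2 + p*q}; counting standard monomials gives mu = 7. Corank 2; j^3 = -p*(p + q)^2 has shape L^2 M (L != M), so D-series; mu = 7 gives D_7.

Type D_{7}, Milnor number mu = 7.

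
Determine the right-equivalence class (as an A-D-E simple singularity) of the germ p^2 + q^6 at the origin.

The Hessian of f at 0 has rank 1. Corank 1: A-series; mu = 5 gives A_5.

A_{5}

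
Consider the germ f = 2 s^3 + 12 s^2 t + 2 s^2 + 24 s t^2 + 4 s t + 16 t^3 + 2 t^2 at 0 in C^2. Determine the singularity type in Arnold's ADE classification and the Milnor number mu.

The Hessian of f at 0 has rank 1. Corank 1: A-series; mu = 2 gives A_2.

Type A_2, Milnor number mu = 2.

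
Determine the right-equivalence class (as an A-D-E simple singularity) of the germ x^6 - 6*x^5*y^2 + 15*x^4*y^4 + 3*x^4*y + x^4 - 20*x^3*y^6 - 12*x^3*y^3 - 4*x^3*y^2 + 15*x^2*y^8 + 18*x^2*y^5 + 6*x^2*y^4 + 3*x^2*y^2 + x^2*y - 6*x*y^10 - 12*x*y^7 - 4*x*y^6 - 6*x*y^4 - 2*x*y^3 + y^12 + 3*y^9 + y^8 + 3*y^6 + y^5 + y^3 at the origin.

D_4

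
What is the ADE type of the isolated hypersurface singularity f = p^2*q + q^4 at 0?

D5

The Hessian of f at 0 has rank 0. Corank 2; j^3 = p^2*q has shape L^2 M (L != M), so D-series; mu = 5 gives D_5.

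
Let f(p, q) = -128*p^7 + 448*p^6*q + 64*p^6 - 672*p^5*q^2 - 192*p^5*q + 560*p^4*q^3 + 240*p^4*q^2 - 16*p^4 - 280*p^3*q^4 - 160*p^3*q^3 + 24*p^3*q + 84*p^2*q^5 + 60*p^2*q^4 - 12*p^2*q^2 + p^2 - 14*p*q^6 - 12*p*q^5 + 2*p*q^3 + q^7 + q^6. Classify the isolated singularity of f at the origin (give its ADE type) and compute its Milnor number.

Type A6, Milnor number mu = 6.

The Hessian of f at 0 has rank 1. Corank 1: A-series; mu = 6 gives A_6.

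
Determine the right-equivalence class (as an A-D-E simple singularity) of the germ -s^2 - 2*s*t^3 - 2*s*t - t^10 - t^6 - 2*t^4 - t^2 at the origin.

A_9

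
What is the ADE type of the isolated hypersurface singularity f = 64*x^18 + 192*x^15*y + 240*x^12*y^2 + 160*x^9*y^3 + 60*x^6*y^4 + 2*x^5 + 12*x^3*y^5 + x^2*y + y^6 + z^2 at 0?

D7

The Hessian of f at 0 is [[0, 0, 0], [0, 0, 0], [0, 0, 2]] with rank 1, so corank 2. A Groebner basis of the Jacobian ideal J(f) in C{x,y,z} is {x^2/6 + y^5, x^3, x*y, z}; counting standard monomials gives mu = 7. Corank 2; j^3 = x^2*y has shape L^2 M (L != M), so D-series; mu = 7 gives D_7.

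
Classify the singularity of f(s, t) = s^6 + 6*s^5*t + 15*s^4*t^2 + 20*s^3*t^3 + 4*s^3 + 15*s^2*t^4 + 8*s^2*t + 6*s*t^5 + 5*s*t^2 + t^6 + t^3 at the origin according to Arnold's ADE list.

The Hessian of f at 0 has rank 0. Corank 2; j^3 = (s + t)*(2*s + t)^2 has shape L^2 M (L != M), so D-series; mu = 7 gives D_7.

D7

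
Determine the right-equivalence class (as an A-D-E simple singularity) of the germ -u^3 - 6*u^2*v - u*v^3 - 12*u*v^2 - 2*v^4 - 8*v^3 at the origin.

E_{7}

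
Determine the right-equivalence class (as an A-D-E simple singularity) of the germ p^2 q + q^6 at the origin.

The Hessian of f at 0 has rank 0. Corank 2; j^3 = p^2*q has shape L^2 M (L != M), so D-series; mu = 7 gives D_7.

D_7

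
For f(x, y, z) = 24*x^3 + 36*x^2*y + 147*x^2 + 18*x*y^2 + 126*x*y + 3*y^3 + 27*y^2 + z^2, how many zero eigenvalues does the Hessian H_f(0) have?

1

The Hessian at 0 is [[294, 126, 0], [126, 54, 0], [0, 0, 2]] of rank 2; hence corank 1.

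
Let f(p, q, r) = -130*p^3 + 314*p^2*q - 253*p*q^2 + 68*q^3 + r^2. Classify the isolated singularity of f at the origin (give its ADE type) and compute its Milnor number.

Type D_4, Milnor number mu = 4.

The Hessian of f at 0 has rank 1. Corank 2; j^3 = -(5*p - 4*q)*(26*p^2 - 42*p*q + 17*q^2) splits into three distinct lines over C (the quadratic factor has nonzero discriminant), so D_4.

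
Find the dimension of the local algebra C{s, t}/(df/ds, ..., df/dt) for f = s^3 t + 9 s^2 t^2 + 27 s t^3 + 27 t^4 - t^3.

7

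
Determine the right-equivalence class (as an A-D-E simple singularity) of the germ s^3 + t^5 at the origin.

E8

The Hessian of f at 0 has rank 0. Corank 2; j^3 = s^3 is a perfect cube, so E-series; the 5-jet and mu = 8 give E_8.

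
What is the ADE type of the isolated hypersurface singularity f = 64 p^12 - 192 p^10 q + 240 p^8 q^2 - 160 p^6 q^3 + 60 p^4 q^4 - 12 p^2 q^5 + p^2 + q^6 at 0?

A_5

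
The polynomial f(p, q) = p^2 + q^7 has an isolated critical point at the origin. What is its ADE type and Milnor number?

Type A_{6}, Milnor number mu = 6.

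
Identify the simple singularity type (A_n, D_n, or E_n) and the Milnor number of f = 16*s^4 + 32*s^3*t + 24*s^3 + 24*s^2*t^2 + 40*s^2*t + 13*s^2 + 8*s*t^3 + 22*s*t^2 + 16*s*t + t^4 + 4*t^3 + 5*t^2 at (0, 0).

The Hessian of f at 0 is [[26, 16], [16, 10]] with rank 2, so corank 0. A Groebner basis of the Jacobian ideal J(f) in C{s,t} is {s, t}; counting standard monomials gives mu = 1. Corank 0: nondegenerate Morse point, so A_1.

Type A1, Milnor number mu = 1.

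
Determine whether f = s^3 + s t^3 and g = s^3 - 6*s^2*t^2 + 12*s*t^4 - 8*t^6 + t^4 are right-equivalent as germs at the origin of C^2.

No.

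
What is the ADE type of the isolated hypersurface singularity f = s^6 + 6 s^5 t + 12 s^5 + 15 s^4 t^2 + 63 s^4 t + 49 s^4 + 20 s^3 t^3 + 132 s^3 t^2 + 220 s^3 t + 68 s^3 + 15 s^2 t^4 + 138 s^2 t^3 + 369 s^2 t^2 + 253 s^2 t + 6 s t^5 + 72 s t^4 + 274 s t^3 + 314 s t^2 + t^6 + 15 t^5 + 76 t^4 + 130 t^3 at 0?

The Hessian of f at 0 is [[0, 0], [0, 0]] with rank 0, so corank 2. A Groebner basis of the Jacobian ideal J(f) in C{s,t} is {t^3, s^2 - 74*t^2/47, s*t + 59*t^2/47}; counting standard monomials gives mu = 4. Corank 2; j^3 = (4*s + 5*t)*(17*s^2 + 42*s*t + 26*t^2) splits into three distinct lines over C (the quadratic factor has nonzero discriminant), so D_4.

D4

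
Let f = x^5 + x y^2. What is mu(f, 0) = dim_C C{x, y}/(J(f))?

6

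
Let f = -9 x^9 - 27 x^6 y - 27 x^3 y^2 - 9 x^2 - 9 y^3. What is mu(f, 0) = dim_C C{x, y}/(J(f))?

The Hessian of f at 0 has rank 1. Corank 1: A-series; mu = 2 gives A_2.

2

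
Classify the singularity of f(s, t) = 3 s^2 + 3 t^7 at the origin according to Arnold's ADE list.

A_6

The Hessian of f at 0 has rank 1. Corank 1: A-series; mu = 6 gives A_6.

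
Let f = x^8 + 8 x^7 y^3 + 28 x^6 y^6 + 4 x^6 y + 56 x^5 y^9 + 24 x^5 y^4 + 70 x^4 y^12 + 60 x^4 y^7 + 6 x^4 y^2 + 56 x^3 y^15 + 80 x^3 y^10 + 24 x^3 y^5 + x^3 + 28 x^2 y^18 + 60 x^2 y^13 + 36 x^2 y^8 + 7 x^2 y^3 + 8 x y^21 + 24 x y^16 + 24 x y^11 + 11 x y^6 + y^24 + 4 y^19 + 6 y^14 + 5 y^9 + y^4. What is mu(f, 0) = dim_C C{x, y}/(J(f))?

6

The Hessian of f at 0 is [[0, 0], [0, 0]] with rank 0, so corank 2. A Groebner basis of the Jacobian ideal J(f) in C{x,y} is {y^3, x^2}; counting standard monomials gives mu = 6. Corank 2; j^3 = x^3 is a perfect cube, so E-series; the 4-jet and mu = 6 give E_6.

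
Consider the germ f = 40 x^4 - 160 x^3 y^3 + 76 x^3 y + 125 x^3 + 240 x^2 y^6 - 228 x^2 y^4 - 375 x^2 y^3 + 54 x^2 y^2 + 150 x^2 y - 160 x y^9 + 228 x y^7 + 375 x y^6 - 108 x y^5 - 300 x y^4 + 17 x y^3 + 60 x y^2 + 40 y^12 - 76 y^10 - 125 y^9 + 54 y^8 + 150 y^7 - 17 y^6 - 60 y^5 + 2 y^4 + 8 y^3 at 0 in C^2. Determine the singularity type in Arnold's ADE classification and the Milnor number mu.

The Hessian of f at 0 has rank 0. Corank 2; j^3 = (5*x + 2*y)^3 is a perfect cube, so E-series; the 4-jet and mu = 7 give E_7.

Type E_7, Milnor number mu = 7.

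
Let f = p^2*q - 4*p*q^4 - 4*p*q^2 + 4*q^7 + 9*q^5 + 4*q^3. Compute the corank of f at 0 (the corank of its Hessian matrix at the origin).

Hessian at 0 has rank 0.

2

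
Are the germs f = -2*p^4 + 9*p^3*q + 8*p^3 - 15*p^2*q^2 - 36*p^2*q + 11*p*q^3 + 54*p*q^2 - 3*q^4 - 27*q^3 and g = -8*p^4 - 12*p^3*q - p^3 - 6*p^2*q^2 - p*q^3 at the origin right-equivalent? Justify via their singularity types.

Yes.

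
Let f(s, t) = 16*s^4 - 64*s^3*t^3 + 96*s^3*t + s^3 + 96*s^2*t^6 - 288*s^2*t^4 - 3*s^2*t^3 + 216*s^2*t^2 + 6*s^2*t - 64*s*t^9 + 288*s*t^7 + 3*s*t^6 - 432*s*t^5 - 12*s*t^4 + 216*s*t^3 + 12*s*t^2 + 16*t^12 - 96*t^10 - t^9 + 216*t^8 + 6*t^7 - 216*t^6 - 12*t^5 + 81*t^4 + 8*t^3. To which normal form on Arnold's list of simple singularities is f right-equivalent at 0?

E_{6}

The Hessian of f at 0 is [[0, 0], [0, 0]] with rank 0, so corank 2. A Groebner basis of the Jacobian ideal J(f) in C{s,t} is {t^4, s*t^2 + 11*t^3/6, s^2 + 4*s*t + 4*t^2}; counting standard monomials gives mu = 6. Corank 2; j^3 = (s + 2*t)^3 is a perfect cube, so E-series; the 4-jet and mu = 6 give E_6.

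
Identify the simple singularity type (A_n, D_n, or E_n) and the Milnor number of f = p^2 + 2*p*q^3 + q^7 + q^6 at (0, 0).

Type A_6, Milnor number mu = 6.

The Hessian of f at 0 has rank 1. Corank 1: A-series; mu = 6 gives A_6.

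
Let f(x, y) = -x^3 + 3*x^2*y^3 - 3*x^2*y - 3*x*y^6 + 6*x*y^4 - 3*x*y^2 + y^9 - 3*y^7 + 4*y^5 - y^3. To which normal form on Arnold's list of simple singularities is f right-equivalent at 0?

The Hessian of f at 0 has rank 0. Corank 2; j^3 = -(x + y)^3 is a perfect cube, so E-series; the 5-jet and mu = 8 give E_8.

E_{8}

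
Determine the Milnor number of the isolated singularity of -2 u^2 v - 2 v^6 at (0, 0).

7

The Hessian of f at 0 has rank 0. Corank 2; j^3 = -2*u^2*v has shape L^2 M (L != M), so D-series; mu = 7 gives D_7.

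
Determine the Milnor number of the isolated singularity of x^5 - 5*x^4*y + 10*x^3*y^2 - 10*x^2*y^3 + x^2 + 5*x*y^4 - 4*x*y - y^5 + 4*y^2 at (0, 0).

The Hessian of f at 0 has rank 1. Corank 1: A-series; mu = 4 gives A_4.

4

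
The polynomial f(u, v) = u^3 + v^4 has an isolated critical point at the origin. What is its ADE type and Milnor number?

Type E6, Milnor number mu = 6.

The Hessian of f at 0 has rank 0. Corank 2; j^3 = u^3 is a perfect cube, so E-series; the 4-jet and mu = 6 give E_6.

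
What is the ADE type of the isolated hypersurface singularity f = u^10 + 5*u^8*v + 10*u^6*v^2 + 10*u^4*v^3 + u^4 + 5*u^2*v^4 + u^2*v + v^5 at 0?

The Hessian of f at 0 has rank 0. Corank 2; j^3 = u^2*v has shape L^2 M (L != M), so D-series; mu = 6 gives D_6.

D_6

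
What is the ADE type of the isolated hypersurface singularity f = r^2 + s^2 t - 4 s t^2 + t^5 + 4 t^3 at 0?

D6

The Hessian of f at 0 has rank 1. Corank 2; j^3 = t*(s - 2*t)^2 has shape L^2 M (L != M), so D-series; mu = 6 gives D_6.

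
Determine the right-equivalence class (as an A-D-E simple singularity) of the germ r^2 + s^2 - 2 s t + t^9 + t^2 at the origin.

A_8

The Hessian of f at 0 is [[2, -2, 0], [-2, 2, 0], [0, 0, 2]] with rank 2, so corank 1. A Groebner basis of the Jacobian ideal J(f) in C{s,t,r} is {t^8, s - t, r}; counting standard monomials gives mu = 8. Corank 1: A-series; mu = 8 gives A_8.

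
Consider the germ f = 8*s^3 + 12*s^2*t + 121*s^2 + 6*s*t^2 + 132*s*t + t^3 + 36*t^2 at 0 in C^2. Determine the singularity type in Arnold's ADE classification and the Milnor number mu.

Type A_{2}, Milnor number mu = 2.

The Hessian of f at 0 is [[242, 132], [132, 72]] with rank 1, so corank 1. A Groebner basis of the Jacobian ideal J(f) in C{s,t} is {t^2, s + 6*t/11}; counting standard monomials gives mu = 2. Corank 1: A-series; mu = 2 gives A_2.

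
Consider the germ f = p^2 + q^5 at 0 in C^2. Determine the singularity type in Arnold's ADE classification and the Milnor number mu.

The Hessian of f at 0 is [[2, 0], [0, 0]] with rank 1, so corank 1. A Groebner basis of the Jacobian ideal J(f) in C{p,q} is {q^4, p}; counting standard monomials gives mu = 4. Corank 1: A-series; mu = 4 gives A_4.

Type A_4, Milnor number mu = 4.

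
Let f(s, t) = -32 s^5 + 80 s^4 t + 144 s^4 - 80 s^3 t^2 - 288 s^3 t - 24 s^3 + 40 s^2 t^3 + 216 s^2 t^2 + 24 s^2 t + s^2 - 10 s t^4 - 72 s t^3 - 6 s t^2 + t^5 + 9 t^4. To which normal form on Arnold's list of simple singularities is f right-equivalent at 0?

A4

The Hessian of f at 0 has rank 1. Corank 1: A-series; mu = 4 gives A_4.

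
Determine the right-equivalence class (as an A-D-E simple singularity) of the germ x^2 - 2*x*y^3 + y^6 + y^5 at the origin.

The Hessian of f at 0 is [[2, 0], [0, 0]] with rank 1, so corank 1. A Groebner basis of the Jacobian ideal J(f) in C{x,y} is {-x + y^3, x^2, x*y}; counting standard monomials gives mu = 4. Corank 1: A-series; mu = 4 gives A_4.

A_{4}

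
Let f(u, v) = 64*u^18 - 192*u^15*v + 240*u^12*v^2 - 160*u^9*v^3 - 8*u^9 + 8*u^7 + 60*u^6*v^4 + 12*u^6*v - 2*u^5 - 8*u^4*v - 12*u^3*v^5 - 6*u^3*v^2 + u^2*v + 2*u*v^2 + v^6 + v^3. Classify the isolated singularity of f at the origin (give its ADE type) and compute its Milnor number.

The Hessian of f at 0 is [[0, 0], [0, 0]] with rank 0, so corank 2. A Groebner basis of the Jacobian ideal J(f) in C{u,v} is {u*v/2 + v^4 + v^2/2, u^3 - u^2 - 2*u*v + v^3 - v^2, u^2*v + 2*u^2/3 + 4*u*v/3 - v^3 + 2*v^2/3, -u^2/3 + u*v^2 - 2*u*v/3 + v^3 - v^2/3}; counting standard monomials gives mu = 7. Corank 2; j^3 = v*(u + v)^2 has shape L^2 M (L != M), so D-series; mu = 7 gives D_7.

Type D_{7}, Milnor number mu = 7.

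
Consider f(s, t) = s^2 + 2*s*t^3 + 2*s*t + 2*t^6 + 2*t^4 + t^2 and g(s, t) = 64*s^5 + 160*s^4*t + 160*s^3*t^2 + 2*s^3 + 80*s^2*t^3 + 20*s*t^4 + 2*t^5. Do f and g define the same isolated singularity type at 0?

No.

The Hessian of f at 0 is [[2, 2], [2, 2]] with rank 1, so corank 1. A Groebner basis of the Jacobian ideal J(f) in C{s,t} is {s*t^2 - s - t, s + t^3 + t, s^2 + 2*s*t + t^2}; counting standard monomials gives mu = 5. Corank 1: A-series; mu = 5 gives A_5. The Hessian of g at 0 is [[0, 0], [0, 0]] with rank 0, so corank 2. A Groebner basis of the Jacobian ideal J(g) in C{s,t} is {t^5, s*t^3 + t^4/8, s^2}; counting standard monomials gives mu = 8. Corank 2; j^3 = 2*s^3 is a perfect cube, so E-series; the 5-jet and mu = 8 give E_8. f is A_5 but g is E_8, hence not right-equivalent.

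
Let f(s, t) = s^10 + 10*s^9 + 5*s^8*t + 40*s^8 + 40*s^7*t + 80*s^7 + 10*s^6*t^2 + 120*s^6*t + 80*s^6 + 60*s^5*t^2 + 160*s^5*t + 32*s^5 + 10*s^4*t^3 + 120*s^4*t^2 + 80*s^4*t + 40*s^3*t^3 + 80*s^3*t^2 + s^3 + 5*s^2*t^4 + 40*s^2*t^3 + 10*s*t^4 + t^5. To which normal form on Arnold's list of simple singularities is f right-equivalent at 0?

The Hessian of f at 0 has rank 0. Corank 2; j^3 = s^3 is a perfect cube, so E-series; the 5-jet and mu = 8 give E_8.

E8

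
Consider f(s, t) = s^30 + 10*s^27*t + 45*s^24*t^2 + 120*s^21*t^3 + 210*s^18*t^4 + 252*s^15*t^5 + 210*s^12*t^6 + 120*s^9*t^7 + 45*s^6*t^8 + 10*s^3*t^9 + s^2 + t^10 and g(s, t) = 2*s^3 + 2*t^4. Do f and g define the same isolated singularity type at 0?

No.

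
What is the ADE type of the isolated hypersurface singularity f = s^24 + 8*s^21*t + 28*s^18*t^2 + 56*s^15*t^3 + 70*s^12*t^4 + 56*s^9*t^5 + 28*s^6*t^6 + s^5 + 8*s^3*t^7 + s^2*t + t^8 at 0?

D_{9}

The Hessian of f at 0 has rank 0. Corank 2; j^3 = s^2*t has shape L^2 M (L != M), so D-series; mu = 9 gives D_9.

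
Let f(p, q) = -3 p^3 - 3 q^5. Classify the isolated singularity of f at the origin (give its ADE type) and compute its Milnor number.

The Hessian of f at 0 has rank 0. Corank 2; j^3 = -3*p^3 is a perfect cube, so E-series; the 5-jet and mu = 8 give E_8.

Type E_{8}, Milnor number mu = 8.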